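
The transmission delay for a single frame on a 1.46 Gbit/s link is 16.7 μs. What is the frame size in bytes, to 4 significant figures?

L = R × t_tx = 1460000000 b/s × 1.67e-05 s = 24382 bits.
In bytes: 24382 / 8 = 3048 bytes.

3048 bytes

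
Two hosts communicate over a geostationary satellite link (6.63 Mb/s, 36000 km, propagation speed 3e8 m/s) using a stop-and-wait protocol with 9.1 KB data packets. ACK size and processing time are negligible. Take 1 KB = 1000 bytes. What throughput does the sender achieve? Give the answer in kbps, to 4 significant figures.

t_tx = L/R = 72800/6630000 = 0.0109804 s.
t_prop = 36000000/300000000 = 0.12 s; RTT = 0.24 s.
Cycle = t_tx + RTT = 0.25098 s.
Throughput = L / cycle = 72800 / 0.25098 = 290.1 kbps.

290.1 kbps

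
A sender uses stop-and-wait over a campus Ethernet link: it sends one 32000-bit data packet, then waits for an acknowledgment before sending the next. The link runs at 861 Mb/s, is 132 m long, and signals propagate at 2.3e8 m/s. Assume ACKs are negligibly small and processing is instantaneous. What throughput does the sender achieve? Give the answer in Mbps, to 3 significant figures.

t_tx = L/R = 32000/861000000 = 3.71661e-05 s.
t_prop = 132/2.3e+08 = 5.73913e-07 s; RTT = 1.14783e-06 s.
Cycle = t_tx + RTT = 3.83139e-05 s.
Throughput = L / cycle = 32000 / 3.83139e-05 = 835 Mbps.

835 Mbps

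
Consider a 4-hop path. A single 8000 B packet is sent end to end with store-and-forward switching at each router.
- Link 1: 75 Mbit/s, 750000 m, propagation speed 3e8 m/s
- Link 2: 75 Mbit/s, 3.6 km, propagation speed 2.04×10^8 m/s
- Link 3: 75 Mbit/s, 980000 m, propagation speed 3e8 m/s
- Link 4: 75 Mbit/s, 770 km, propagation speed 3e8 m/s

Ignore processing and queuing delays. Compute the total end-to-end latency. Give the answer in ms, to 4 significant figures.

L = 8000 × 8 = 64000 bits.
Transmission delay per hop = L/R = 64000/75000000 = 0.853333 ms; 4 hops → 3.41333 ms.
Propagation delays (d/s per hop): 2.5, 0.0176471, 3.26667, 2.56667 ms; sum = 8.35098 ms.
End-to-end = 11.76 ms.

11.76 ms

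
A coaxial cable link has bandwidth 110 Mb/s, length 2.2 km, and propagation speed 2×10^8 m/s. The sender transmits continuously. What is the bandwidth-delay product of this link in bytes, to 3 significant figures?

151 bytes

Propagation delay = 2200 / 200000000 = 1.1e-05 s.
BDP = R × t_prop = 110000000 × 1.1e-05 = 1210 bits.
In bytes: 1210/8 = 151 bytes.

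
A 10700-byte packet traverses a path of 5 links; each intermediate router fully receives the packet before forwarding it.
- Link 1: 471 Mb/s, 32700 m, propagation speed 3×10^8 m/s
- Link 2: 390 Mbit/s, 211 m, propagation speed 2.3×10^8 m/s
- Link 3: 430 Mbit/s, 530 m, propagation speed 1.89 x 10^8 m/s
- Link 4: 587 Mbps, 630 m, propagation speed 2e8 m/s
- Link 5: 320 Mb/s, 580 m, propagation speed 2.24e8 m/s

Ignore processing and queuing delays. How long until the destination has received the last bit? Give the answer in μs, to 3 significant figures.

1130 μs

L = 10700 × 8 = 85600 bits.
Transmission delays (L/R per hop): 181.741, 219.487, 199.07, 145.826, 267.5 μs; sum = 1013.62 μs.
Propagation delays (d/s per hop): 109, 0.917391, 2.80423, 3.15, 2.58929 μs; sum = 118.461 μs.
End-to-end = 1130 μs.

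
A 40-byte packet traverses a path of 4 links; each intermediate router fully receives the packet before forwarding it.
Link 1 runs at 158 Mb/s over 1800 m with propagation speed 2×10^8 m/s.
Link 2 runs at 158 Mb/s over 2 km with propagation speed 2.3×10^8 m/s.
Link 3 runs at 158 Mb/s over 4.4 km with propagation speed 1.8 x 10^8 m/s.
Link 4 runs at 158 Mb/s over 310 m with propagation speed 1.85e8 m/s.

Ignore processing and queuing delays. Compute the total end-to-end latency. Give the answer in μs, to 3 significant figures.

L = 40 × 8 = 320 bits.
Transmission delay per hop = L/R = 320/158000000 = 2.02532 μs; 4 hops → 8.10127 μs.
Propagation delays (d/s per hop): 9, 8.69565, 24.4444, 1.67568 μs; sum = 43.8158 μs.
End-to-end = 51.9 μs.

51.9 μs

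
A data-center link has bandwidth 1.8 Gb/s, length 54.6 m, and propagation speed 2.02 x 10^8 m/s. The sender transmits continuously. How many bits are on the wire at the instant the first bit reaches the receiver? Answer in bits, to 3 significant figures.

Propagation delay = 54.6 / 202000000 = 2.70297e-07 s.
BDP = R × t_prop = 1800000000 × 2.70297e-07 = 486.535 bits.

487 bits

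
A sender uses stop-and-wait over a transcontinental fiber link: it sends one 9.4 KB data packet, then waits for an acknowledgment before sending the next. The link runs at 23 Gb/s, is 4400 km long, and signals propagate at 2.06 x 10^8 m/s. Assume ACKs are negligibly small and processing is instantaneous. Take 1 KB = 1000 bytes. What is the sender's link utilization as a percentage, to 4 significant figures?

t_tx = L/R = 75200/23000000000 = 3.26957e-06 s.
t_prop = 4400000/206000000 = 0.0213592 s; RTT = 0.0427184 s.
Cycle = t_tx + RTT = 0.0427217 s.
Utilization = t_tx / cycle = 3.26957e-06/0.0427217 = 0.007653 %.

0.007653 %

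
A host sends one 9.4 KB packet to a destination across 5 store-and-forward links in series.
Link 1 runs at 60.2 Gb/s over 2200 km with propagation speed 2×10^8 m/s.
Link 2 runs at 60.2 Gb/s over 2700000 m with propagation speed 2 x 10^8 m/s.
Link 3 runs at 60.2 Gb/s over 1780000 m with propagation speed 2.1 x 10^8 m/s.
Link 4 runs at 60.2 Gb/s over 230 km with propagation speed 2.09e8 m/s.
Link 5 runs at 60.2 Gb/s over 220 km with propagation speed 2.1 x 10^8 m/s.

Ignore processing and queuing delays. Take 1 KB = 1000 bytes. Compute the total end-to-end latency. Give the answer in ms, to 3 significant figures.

L = 75200 bits.
Transmission delay per hop = L/R = 75200/60200000000 = 0.00124917 ms; 5 hops → 0.00624585 ms.
Propagation delays (d/s per hop): 11, 13.5, 8.47619, 1.10048, 1.04762 ms; sum = 35.1243 ms.
End-to-end = 35.1 ms.

35.1 ms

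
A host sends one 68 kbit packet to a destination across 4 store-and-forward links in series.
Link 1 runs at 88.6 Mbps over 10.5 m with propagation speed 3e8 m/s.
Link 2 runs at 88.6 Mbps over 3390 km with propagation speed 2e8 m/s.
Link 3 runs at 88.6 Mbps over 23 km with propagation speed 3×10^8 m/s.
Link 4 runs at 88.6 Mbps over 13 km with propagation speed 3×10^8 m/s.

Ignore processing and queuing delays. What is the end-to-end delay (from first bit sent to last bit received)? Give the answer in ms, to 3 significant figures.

L = 68000 bits.
Transmission delay per hop = L/R = 68000/88600000 = 0.767494 ms; 4 hops → 3.06998 ms.
Propagation delays (d/s per hop): 3.5e-05, 16.95, 0.0766667, 0.0433333 ms; sum = 17.07 ms.
End-to-end = 20.1 ms.

20.1 ms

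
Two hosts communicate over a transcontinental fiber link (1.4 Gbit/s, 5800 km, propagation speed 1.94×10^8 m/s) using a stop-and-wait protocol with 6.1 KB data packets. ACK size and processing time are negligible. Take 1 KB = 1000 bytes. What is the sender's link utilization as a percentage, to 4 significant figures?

0.05826 %

t_tx = L/R = 48800/1400000000 = 3.48571e-05 s.
t_prop = 5800000/194000000 = 0.0298969 s; RTT = 0.0597938 s.
Cycle = t_tx + RTT = 0.0598287 s.
Utilization = t_tx / cycle = 3.48571e-05/0.0598287 = 0.05826 %.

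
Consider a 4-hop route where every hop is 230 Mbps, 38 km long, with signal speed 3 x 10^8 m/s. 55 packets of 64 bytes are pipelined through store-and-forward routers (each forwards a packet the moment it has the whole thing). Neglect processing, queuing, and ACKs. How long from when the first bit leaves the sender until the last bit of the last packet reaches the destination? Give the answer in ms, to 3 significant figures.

0.636 ms

Per-hop transmission t_tx = L/R = 512/230000000 = 0.00222609 ms.
Per-hop propagation t_prop = 38000/300000000 = 0.126667 ms.
Pipeline fill: first packet needs 4·t_tx to clear all hops; remaining 54 packets each add one t_tx.
Total = (4+55-1)·t_tx + 4·t_prop = 58·0.00222609 + 4·0.126667 = 0.636 ms.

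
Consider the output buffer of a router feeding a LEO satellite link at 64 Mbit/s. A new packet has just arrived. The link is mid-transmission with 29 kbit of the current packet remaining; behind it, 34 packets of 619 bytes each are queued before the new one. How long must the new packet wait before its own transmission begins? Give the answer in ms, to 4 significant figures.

Each queued packet: L/R = 4952/64000000 = 0.077375 ms.
34 queued → 2.63075 ms.
Plus remaining 29000 bits of current packet: 0.453125 ms.
Queuing delay = 3.084 ms.

3.084 ms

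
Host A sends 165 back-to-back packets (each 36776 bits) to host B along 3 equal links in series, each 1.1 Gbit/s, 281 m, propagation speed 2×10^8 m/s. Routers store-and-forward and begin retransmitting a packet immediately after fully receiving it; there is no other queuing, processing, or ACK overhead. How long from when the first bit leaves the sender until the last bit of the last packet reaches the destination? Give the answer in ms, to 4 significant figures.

5.587 ms

Per-hop transmission t_tx = L/R = 36776/1100000000 = 0.0334327 ms.
Per-hop propagation t_prop = 281/200000000 = 0.001405 ms.
Pipeline fill: first packet needs 3·t_tx to clear all hops; remaining 164 packets each add one t_tx.
Total = (3+165-1)·t_tx + 3·t_prop = 167·0.0334327 + 3·0.001405 = 5.587 ms.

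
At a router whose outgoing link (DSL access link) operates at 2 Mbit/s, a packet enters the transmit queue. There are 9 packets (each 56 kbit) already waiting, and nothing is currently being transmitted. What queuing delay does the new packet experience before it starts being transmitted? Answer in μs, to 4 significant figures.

Each queued packet: L/R = 56000/2000000 = 28000 μs.
9 queued → 252000 μs.
Queuing delay = 252000 μs.

252000 μs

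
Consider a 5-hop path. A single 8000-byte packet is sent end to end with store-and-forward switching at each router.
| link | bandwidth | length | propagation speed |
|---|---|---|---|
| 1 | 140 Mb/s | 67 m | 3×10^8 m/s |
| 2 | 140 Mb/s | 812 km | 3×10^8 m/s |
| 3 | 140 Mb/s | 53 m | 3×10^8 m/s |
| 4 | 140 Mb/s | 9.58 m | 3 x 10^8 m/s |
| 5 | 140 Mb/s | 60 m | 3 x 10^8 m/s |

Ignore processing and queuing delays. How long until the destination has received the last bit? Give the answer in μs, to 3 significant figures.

4990 μs

L = 8000 × 8 = 64000 bits.
Transmission delay per hop = L/R = 64000/140000000 = 457.143 μs; 5 hops → 2285.71 μs.
Propagation delays (d/s per hop): 0.223333, 2706.67, 0.176667, 0.0319333, 0.2 μs; sum = 2707.3 μs.
End-to-end = 4990 μs.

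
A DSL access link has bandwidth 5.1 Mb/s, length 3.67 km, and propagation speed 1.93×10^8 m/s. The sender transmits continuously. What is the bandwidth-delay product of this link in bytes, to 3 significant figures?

12.1 bytes

Propagation delay = 3670 / 193000000 = 1.90155e-05 s.
BDP = R × t_prop = 5100000 × 1.90155e-05 = 96.9793 bits.
In bytes: 96.9793/8 = 12.1 bytes.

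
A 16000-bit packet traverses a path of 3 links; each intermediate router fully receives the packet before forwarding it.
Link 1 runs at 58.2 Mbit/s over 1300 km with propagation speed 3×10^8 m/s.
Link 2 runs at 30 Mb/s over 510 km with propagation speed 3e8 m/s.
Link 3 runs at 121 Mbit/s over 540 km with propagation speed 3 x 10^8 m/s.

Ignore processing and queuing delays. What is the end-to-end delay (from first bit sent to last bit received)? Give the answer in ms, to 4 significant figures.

8.774 ms

Transmission delays (L/R per hop): 0.274914, 0.533333, 0.132231 ms; sum = 0.940479 ms.
Propagation delays (d/s per hop): 4.33333, 1.7, 1.8 ms; sum = 7.83333 ms.
End-to-end = 8.774 ms.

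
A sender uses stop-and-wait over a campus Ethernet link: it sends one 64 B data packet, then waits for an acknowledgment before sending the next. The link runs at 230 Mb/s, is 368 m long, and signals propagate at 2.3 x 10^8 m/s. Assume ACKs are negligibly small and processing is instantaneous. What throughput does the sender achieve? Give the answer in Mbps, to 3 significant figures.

94.4 Mbps

t_tx = L/R = 512/230000000 = 2.22609e-06 s.
t_prop = 368/2.3e+08 = 1.6e-06 s; RTT = 3.2e-06 s.
Cycle = t_tx + RTT = 5.42609e-06 s.
Throughput = L / cycle = 512 / 5.42609e-06 = 94.4 Mbps.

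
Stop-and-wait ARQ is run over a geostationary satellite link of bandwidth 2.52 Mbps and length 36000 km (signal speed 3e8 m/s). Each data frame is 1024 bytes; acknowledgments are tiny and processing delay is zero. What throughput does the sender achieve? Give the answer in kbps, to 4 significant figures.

33.68 kbps

t_tx = L/R = 8192/2520000 = 0.00325079 s.
t_prop = 36000000/300000000 = 0.12 s; RTT = 0.24 s.
Cycle = t_tx + RTT = 0.243251 s.
Throughput = L / cycle = 8192 / 0.243251 = 33.68 kbps.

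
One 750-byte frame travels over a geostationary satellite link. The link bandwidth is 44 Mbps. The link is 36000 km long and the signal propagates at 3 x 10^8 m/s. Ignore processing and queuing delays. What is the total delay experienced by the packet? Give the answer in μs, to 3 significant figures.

120000 μs

L = 750 × 8 = 6000 bits.
Transmission delay = L/R = 6000 / 44000000 = 136.364 μs.
Propagation delay = d/s = 36000000 m / 300000000 m/s = 120000 μs.
Total = 120000 μs.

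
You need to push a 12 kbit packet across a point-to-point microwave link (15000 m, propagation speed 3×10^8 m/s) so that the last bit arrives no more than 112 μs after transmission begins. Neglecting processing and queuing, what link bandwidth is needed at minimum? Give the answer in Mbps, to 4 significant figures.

Propagation delay = 15000 / 300000000 = 50 μs.
Transmission budget = 112 − 50 = 62 μs.
R ≥ L / t_tx = 12000 bits / 6.2e-05 s = 193.5 Mbps.

193.5 Mbps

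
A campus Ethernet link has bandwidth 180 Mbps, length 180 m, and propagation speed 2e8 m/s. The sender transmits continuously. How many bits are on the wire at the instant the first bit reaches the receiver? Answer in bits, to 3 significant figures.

Propagation delay = 180 / 200000000 = 9e-07 s.
BDP = R × t_prop = 180000000 × 9e-07 = 162 bits.

162 bits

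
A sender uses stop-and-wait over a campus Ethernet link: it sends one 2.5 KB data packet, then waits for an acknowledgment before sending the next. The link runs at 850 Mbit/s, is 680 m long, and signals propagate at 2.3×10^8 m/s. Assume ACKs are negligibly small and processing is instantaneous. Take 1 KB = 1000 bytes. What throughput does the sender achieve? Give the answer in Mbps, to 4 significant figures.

t_tx = L/R = 20000/850000000 = 2.35294e-05 s.
t_prop = 680/2.3e+08 = 2.95652e-06 s; RTT = 5.91304e-06 s.
Cycle = t_tx + RTT = 2.94425e-05 s.
Throughput = L / cycle = 20000 / 2.94425e-05 = 679.3 Mbps.

679.3 Mbps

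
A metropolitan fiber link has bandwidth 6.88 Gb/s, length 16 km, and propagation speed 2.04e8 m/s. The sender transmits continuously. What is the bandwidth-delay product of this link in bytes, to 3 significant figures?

Propagation delay = 16000 / 204000000 = 7.84314e-05 s.
BDP = R × t_prop = 6880000000 × 7.84314e-05 = 539608 bits.
In bytes: 539608/8 = 67500 bytes.

67500 bytes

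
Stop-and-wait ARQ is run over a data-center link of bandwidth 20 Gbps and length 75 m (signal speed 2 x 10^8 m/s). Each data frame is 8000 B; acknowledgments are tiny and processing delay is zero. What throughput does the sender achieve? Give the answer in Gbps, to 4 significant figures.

16.20 Gbps

t_tx = L/R = 64000/20000000000 = 3.2e-06 s.
t_prop = 75/200000000 = 3.75e-07 s; RTT = 7.5e-07 s.
Cycle = t_tx + RTT = 3.95e-06 s.
Throughput = L / cycle = 64000 / 3.95e-06 = 16.20 Gbps.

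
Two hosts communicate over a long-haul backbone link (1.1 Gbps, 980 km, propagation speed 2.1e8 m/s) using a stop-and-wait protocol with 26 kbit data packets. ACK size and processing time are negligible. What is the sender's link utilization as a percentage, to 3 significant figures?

t_tx = L/R = 26000/1100000000 = 2.36364e-05 s.
t_prop = 980000/210000000 = 0.00466667 s; RTT = 0.00933333 s.
Cycle = t_tx + RTT = 0.00935697 s.
Utilization = t_tx / cycle = 2.36364e-05/0.00935697 = 0.253 %.

0.253 %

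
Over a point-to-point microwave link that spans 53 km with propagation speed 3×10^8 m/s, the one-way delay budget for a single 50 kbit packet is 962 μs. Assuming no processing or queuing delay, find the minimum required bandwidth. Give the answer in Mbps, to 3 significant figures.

Propagation delay = 53000 / 300000000 = 176.667 μs.
Transmission budget = 962 − 176.667 = 785.333 μs.
R ≥ L / t_tx = 50000 bits / 0.000785333 s = 63.7 Mbps.

63.7 Mbps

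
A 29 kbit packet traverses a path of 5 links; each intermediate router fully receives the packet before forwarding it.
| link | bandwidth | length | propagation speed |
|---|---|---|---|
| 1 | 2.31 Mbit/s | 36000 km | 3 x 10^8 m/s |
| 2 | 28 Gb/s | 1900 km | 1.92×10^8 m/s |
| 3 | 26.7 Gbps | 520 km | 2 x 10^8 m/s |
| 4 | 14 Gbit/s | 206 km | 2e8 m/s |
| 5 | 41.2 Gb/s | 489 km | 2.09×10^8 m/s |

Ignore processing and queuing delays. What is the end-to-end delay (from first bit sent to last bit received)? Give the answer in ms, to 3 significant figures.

148 ms

L = 29000 bits.
Transmission delays (L/R per hop): 12.5541, 0.00103571, 0.00108614, 0.00207143, 0.000703883 ms; sum = 12.559 ms.
Propagation delays (d/s per hop): 120, 9.89583, 2.6, 1.03, 2.33971 ms; sum = 135.866 ms.
End-to-end = 148 ms.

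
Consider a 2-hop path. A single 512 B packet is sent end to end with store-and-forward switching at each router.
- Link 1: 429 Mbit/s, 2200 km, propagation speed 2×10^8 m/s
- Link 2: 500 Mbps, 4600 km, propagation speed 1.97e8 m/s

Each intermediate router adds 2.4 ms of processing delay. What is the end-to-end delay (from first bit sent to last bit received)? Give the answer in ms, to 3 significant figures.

36.8 ms

L = 512 × 8 = 4096 bits.
Transmission delays (L/R per hop): 0.00954779, 0.008192 ms; sum = 0.0177398 ms.
Propagation delays (d/s per hop): 11, 23.3503 ms; sum = 34.3503 ms.
Processing at 1 router(s): 1 × 2.4 ms = 2.4 ms.
End-to-end = 36.8 ms.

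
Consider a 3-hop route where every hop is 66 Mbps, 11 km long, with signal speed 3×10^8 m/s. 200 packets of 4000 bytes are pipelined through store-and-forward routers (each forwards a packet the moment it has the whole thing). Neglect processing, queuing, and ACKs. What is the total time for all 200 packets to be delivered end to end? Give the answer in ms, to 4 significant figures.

Per-hop transmission t_tx = L/R = 32000/66000000 = 0.484848 ms.
Per-hop propagation t_prop = 11000/300000000 = 0.0366667 ms.
Pipeline fill: first packet needs 3·t_tx to clear all hops; remaining 199 packets each add one t_tx.
Total = (3+200-1)·t_tx + 3·t_prop = 202·0.484848 + 3·0.0366667 = 98.05 ms.

98.05 ms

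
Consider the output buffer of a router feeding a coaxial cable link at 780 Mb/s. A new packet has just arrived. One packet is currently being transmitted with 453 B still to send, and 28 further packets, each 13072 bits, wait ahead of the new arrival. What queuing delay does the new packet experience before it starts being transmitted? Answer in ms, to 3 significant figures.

Each queued packet: L/R = 13072/780000000 = 0.016759 ms.
28 queued → 0.469251 ms.
Plus remaining 3624 bits of current packet: 0.00464615 ms.
Queuing delay = 0.474 ms.

0.474 ms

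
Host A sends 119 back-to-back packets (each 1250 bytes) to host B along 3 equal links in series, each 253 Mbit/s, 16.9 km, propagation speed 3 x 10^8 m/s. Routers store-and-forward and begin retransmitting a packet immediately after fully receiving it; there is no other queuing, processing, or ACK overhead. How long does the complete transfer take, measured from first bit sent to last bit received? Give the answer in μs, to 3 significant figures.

4950 μs

Per-hop transmission t_tx = L/R = 10000/253000000 = 39.5257 μs.
Per-hop propagation t_prop = 16900/300000000 = 56.3333 μs.
Pipeline fill: first packet needs 3·t_tx to clear all hops; remaining 118 packets each add one t_tx.
Total = (3+119-1)·t_tx + 3·t_prop = 121·39.5257 + 3·56.3333 = 4950 μs.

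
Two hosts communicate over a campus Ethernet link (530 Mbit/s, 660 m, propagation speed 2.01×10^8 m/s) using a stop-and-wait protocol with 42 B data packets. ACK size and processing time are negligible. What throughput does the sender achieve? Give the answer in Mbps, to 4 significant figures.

t_tx = L/R = 336/530000000 = 6.33962e-07 s.
t_prop = 660/2.01e+08 = 3.28358e-06 s; RTT = 6.56716e-06 s.
Cycle = t_tx + RTT = 7.20113e-06 s.
Throughput = L / cycle = 336 / 7.20113e-06 = 46.66 Mbps.

46.66 Mbps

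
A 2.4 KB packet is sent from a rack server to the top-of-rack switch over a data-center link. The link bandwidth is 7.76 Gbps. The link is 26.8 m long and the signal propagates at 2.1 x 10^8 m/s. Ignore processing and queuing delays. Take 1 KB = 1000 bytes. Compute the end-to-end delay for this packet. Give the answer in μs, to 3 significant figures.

L = 19200 bits.
Transmission delay = L/R = 19200 / 7760000000 = 2.47423 μs.
Propagation delay = d/s = 26.8 m / 210000000 m/s = 0.127619 μs.
Total = 2.60 μs.

2.60 μs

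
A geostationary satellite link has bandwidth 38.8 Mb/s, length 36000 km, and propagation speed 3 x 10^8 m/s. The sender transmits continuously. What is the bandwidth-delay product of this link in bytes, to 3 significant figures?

Propagation delay = 36000000 / 300000000 = 0.12 s.
BDP = R × t_prop = 38800000 × 0.12 = 4656000 bits.
In bytes: 4656000/8 = 582000 bytes.

582000 bytes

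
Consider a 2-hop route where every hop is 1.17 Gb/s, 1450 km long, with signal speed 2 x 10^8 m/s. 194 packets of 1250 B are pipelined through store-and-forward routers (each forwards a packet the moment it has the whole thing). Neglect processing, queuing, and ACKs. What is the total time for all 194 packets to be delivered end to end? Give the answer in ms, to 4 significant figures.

Per-hop transmission t_tx = L/R = 10000/1170000000 = 0.00854701 ms.
Per-hop propagation t_prop = 1450000/200000000 = 7.25 ms.
Pipeline fill: first packet needs 2·t_tx to clear all hops; remaining 193 packets each add one t_tx.
Total = (2+194-1)·t_tx + 2·t_prop = 195·0.00854701 + 2·7.25 = 16.17 ms.

16.17 ms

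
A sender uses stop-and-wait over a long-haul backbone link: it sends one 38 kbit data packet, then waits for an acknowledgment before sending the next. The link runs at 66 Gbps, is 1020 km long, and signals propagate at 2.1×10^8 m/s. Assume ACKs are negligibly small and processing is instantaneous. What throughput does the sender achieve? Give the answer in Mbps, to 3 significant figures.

3.91 Mbps

t_tx = L/R = 38000/66000000000 = 5.75758e-07 s.
t_prop = 1020000/210000000 = 0.00485714 s; RTT = 0.00971429 s.
Cycle = t_tx + RTT = 0.00971486 s.
Throughput = L / cycle = 38000 / 0.00971486 = 3.91 Mbps.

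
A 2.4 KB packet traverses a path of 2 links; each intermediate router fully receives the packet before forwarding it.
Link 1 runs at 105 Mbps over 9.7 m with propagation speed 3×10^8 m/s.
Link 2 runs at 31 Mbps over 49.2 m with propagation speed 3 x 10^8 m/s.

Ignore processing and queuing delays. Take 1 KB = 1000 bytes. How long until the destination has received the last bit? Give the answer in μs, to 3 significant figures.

L = 19200 bits.
Transmission delays (L/R per hop): 182.857, 619.355 μs; sum = 802.212 μs.
Propagation delays (d/s per hop): 0.0323333, 0.164 μs; sum = 0.196333 μs.
End-to-end = 802 μs.

802 μs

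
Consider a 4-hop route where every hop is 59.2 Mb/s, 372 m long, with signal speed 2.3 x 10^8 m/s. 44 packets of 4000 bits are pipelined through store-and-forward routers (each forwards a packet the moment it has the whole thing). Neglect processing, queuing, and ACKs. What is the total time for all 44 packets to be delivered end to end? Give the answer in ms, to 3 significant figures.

Per-hop transmission t_tx = L/R = 4000/59200000 = 0.0675676 ms.
Per-hop propagation t_prop = 372/2.3e+08 = 0.00161739 ms.
Pipeline fill: first packet needs 4·t_tx to clear all hops; remaining 43 packets each add one t_tx.
Total = (4+44-1)·t_tx + 4·t_prop = 47·0.0675676 + 4·0.00161739 = 3.18 ms.

3.18 ms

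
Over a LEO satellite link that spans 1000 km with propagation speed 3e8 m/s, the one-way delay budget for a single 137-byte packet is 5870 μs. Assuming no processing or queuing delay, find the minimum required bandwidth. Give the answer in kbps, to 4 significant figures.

L = 1096 bits.
Propagation delay = 1000000 / 300000000 = 3333.33 μs.
Transmission budget = 5870 − 3333.33 = 2536.67 μs.
R ≥ L / t_tx = 1096 bits / 0.00253667 s = 432.1 kbps.

432.1 kbps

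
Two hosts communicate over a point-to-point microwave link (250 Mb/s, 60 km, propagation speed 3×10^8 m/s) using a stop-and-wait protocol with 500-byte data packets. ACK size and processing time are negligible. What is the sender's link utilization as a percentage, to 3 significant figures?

t_tx = L/R = 4000/250000000 = 1.6e-05 s.
t_prop = 60000/300000000 = 0.0002 s; RTT = 0.0004 s.
Cycle = t_tx + RTT = 0.000416 s.
Utilization = t_tx / cycle = 1.6e-05/0.000416 = 3.85 %.

3.85 %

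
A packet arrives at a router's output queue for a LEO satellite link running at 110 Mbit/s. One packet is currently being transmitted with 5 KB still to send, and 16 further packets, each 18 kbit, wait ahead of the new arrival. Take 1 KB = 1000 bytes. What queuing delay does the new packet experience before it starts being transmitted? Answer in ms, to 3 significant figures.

Each queued packet: L/R = 18000/110000000 = 0.163636 ms.
16 queued → 2.61818 ms.
Plus remaining 40000 bits of current packet: 0.363636 ms.
Queuing delay = 2.98 ms.

2.98 ms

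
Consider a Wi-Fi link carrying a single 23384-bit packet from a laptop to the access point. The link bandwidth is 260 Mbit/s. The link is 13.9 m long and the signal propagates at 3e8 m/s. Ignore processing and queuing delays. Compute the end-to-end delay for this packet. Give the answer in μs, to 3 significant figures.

Transmission delay = L/R = 23384 / 260000000 = 89.9385 μs.
Propagation delay = d/s = 13.9 m / 300000000 m/s = 0.0463333 μs.
Total = 90.0 μs.

90.0 μs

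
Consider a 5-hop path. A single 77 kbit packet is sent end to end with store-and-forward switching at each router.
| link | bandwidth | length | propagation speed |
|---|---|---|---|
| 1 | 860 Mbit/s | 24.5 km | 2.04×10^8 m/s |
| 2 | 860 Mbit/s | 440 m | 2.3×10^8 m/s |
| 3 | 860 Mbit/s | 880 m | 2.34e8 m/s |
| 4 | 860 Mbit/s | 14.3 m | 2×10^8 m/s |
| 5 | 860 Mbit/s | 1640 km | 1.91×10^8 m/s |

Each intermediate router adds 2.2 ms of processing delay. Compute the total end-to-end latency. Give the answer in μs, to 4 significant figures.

L = 77000 bits.
Transmission delay per hop = L/R = 77000/860000000 = 89.5349 μs; 5 hops → 447.674 μs.
Propagation delays (d/s per hop): 120.098, 1.91304, 3.76068, 0.0715, 8586.39 μs; sum = 8712.23 μs.
Processing at 4 router(s): 4 × 2.2 ms = 8800 μs.
End-to-end = 17960 μs.

17960 μs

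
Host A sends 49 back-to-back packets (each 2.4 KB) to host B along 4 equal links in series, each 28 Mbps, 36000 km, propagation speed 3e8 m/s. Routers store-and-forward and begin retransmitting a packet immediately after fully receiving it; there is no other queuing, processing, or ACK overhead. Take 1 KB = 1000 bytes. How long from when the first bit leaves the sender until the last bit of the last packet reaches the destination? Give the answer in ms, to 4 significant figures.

515.7 ms

Per-hop transmission t_tx = L/R = 19200/28000000 = 0.685714 ms.
Per-hop propagation t_prop = 36000000/300000000 = 120 ms.
Pipeline fill: first packet needs 4·t_tx to clear all hops; remaining 48 packets each add one t_tx.
Total = (4+49-1)·t_tx + 4·t_prop = 52·0.685714 + 4·120 = 515.7 ms.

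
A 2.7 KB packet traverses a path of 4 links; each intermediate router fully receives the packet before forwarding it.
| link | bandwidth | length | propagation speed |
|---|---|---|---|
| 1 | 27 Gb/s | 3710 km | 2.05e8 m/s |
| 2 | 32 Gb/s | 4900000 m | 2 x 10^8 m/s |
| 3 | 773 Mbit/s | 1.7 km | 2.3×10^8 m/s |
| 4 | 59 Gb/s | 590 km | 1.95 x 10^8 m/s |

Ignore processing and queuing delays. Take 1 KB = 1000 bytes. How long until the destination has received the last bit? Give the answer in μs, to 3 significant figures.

45700 μs

L = 21600 bits.
Transmission delays (L/R per hop): 0.8, 0.675, 27.9431, 0.366102 μs; sum = 29.7842 μs.
Propagation delays (d/s per hop): 18097.6, 24500, 7.3913, 3025.64 μs; sum = 45630.6 μs.
End-to-end = 45700 μs.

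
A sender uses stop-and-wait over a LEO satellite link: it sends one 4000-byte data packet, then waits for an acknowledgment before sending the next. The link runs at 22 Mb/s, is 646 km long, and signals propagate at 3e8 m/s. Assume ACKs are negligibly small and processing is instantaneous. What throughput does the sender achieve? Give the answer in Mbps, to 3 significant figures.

5.55 Mbps

t_tx = L/R = 32000/22000000 = 0.00145455 s.
t_prop = 646000/300000000 = 0.00215333 s; RTT = 0.00430667 s.
Cycle = t_tx + RTT = 0.00576121 s.
Throughput = L / cycle = 32000 / 0.00576121 = 5.55 Mbps.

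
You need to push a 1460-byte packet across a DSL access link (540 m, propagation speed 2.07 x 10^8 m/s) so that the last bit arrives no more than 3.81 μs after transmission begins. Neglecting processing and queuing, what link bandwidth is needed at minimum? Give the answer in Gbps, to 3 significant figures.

L = 11680 bits.
Propagation delay = 540 / 2.07e+08 = 2.6087 μs.
Transmission budget = 3.81 − 2.6087 = 1.2013 μs.
R ≥ L / t_tx = 11680 bits / 1.2013e-06 s = 9.72 Gbps.

9.72 Gbps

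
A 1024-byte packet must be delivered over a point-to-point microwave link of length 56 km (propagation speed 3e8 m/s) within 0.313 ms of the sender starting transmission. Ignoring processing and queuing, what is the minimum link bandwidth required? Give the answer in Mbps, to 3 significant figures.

64.8 Mbps

L = 8192 bits.
Propagation delay = 56000 / 300000000 = 0.186667 ms.
Transmission budget = 0.313 − 0.186667 = 0.126333 ms.
R ≥ L / t_tx = 8192 bits / 0.000126333 s = 64.8 Mbps.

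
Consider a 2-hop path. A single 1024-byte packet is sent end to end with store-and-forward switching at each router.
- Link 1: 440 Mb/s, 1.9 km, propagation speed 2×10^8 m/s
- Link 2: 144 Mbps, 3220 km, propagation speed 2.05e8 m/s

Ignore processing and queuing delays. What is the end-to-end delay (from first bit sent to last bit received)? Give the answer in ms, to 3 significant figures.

15.8 ms

L = 1024 × 8 = 8192 bits.
Transmission delays (L/R per hop): 0.0186182, 0.0568889 ms; sum = 0.0755071 ms.
Propagation delays (d/s per hop): 0.0095, 15.7073 ms; sum = 15.7168 ms.
End-to-end = 15.8 ms.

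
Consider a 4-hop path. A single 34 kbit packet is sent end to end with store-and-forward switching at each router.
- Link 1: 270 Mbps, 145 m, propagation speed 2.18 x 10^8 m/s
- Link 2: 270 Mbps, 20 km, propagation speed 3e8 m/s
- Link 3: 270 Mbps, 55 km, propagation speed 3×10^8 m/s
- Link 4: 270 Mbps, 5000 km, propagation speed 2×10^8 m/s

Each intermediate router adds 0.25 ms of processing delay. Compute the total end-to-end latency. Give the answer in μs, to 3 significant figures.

L = 34000 bits.
Transmission delay per hop = L/R = 34000/270000000 = 125.926 μs; 4 hops → 503.704 μs.
Propagation delays (d/s per hop): 0.665138, 66.6667, 183.333, 25000 μs; sum = 25250.7 μs.
Processing at 3 router(s): 3 × 0.25 ms = 750 μs.
End-to-end = 26500 μs.

26500 μs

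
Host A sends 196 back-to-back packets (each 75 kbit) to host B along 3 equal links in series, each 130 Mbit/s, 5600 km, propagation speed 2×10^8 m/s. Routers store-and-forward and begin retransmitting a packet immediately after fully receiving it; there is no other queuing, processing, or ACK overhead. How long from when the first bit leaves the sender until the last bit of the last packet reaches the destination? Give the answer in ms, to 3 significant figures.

198 ms

Per-hop transmission t_tx = L/R = 75000/130000000 = 0.576923 ms.
Per-hop propagation t_prop = 5600000/200000000 = 28 ms.
Pipeline fill: first packet needs 3·t_tx to clear all hops; remaining 195 packets each add one t_tx.
Total = (3+196-1)·t_tx + 3·t_prop = 198·0.576923 + 3·28 = 198 ms.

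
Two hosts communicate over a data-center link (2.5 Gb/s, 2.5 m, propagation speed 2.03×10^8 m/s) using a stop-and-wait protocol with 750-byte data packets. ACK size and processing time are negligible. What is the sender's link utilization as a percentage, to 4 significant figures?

98.98 %

t_tx = L/R = 6000/2500000000 = 2.4e-06 s.
t_prop = 2.5/2.03e+08 = 1.23153e-08 s; RTT = 2.46305e-08 s.
Cycle = t_tx + RTT = 2.42463e-06 s.
Utilization = t_tx / cycle = 2.4e-06/2.42463e-06 = 98.98 %.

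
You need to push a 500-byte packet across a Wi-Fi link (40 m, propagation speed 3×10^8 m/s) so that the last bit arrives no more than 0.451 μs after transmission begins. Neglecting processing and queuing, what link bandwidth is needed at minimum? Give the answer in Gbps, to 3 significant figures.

L = 4000 bits.
Propagation delay = 40 / 300000000 = 0.133333 μs.
Transmission budget = 0.451 − 0.133333 = 0.317667 μs.
R ≥ L / t_tx = 4000 bits / 3.17667e-07 s = 12.6 Gbps.

12.6 Gbps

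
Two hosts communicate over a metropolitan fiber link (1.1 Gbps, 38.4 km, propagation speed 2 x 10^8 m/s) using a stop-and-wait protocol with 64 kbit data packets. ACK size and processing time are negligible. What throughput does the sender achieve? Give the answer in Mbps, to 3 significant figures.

t_tx = L/R = 64000/1100000000 = 5.81818e-05 s.
t_prop = 38400/200000000 = 0.000192 s; RTT = 0.000384 s.
Cycle = t_tx + RTT = 0.000442182 s.
Throughput = L / cycle = 64000 / 0.000442182 = 145 Mbps.

145 Mbps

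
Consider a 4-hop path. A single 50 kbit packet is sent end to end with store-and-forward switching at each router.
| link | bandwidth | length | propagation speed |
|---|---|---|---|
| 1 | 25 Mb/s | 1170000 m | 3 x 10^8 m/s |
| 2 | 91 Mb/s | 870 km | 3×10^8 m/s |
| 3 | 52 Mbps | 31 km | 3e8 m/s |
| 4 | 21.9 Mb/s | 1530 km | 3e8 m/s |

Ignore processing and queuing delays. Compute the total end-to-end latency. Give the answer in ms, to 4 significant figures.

17.80 ms

L = 50000 bits.
Transmission delays (L/R per hop): 2, 0.549451, 0.961538, 2.28311 ms; sum = 5.79409 ms.
Propagation delays (d/s per hop): 3.9, 2.9, 0.103333, 5.1 ms; sum = 12.0033 ms.
End-to-end = 17.80 ms.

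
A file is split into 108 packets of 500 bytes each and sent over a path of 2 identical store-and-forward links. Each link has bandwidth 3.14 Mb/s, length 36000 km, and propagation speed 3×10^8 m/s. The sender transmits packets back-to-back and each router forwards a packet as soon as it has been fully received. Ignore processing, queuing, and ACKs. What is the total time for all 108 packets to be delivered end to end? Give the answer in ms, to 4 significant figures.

Per-hop transmission t_tx = L/R = 4000/3140000 = 1.27389 ms.
Per-hop propagation t_prop = 36000000/300000000 = 120 ms.
Pipeline fill: first packet needs 2·t_tx to clear all hops; remaining 107 packets each add one t_tx.
Total = (2+108-1)·t_tx + 2·t_prop = 109·1.27389 + 2·120 = 378.9 ms.

378.9 ms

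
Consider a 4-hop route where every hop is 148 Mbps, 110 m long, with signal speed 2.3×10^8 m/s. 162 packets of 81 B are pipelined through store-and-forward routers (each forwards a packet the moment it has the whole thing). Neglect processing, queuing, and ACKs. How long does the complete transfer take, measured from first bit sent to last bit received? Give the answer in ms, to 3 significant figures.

Per-hop transmission t_tx = L/R = 648/148000000 = 0.00437838 ms.
Per-hop propagation t_prop = 110/2.3e+08 = 0.000478261 ms.
Pipeline fill: first packet needs 4·t_tx to clear all hops; remaining 161 packets each add one t_tx.
Total = (4+162-1)·t_tx + 4·t_prop = 165·0.00437838 + 4·0.000478261 = 0.724 ms.

0.724 ms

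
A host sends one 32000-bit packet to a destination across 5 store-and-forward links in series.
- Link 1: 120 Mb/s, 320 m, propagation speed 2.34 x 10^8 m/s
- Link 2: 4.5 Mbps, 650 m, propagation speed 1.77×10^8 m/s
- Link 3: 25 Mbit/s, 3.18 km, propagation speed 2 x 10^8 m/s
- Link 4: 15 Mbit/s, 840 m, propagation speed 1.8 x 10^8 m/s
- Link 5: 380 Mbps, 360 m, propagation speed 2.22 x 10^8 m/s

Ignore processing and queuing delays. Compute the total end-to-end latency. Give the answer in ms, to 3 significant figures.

10.9 ms

Transmission delays (L/R per hop): 0.266667, 7.11111, 1.28, 2.13333, 0.0842105 ms; sum = 10.8753 ms.
Propagation delays (d/s per hop): 0.00136752, 0.00367232, 0.0159, 0.00466667, 0.00162162 ms; sum = 0.0272281 ms.
End-to-end = 10.9 ms.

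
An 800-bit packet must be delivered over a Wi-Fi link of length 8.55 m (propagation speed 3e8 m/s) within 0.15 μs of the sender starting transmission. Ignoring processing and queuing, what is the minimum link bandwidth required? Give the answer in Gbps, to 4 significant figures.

Propagation delay = 8.55 / 300000000 = 0.0285 μs.
Transmission budget = 0.15 − 0.0285 = 0.1215 μs.
R ≥ L / t_tx = 800 bits / 1.215e-07 s = 6.584 Gbps.

6.584 Gbps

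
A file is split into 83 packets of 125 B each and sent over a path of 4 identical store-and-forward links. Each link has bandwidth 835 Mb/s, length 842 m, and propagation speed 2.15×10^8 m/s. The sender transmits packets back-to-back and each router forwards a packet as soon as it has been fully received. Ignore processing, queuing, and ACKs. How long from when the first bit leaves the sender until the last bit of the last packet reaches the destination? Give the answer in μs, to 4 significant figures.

118.7 μs

Per-hop transmission t_tx = L/R = 1000/835000000 = 1.1976 μs.
Per-hop propagation t_prop = 842/215000000 = 3.91628 μs.
Pipeline fill: first packet needs 4·t_tx to clear all hops; remaining 82 packets each add one t_tx.
Total = (4+83-1)·t_tx + 4·t_prop = 86·1.1976 + 4·3.91628 = 118.7 μs.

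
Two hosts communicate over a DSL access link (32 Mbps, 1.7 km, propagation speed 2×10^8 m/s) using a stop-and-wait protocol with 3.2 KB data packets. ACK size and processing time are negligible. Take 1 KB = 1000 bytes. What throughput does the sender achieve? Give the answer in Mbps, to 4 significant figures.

31.33 Mbps

t_tx = L/R = 25600/32000000 = 0.0008 s.
t_prop = 1700/200000000 = 8.5e-06 s; RTT = 1.7e-05 s.
Cycle = t_tx + RTT = 0.000817 s.
Throughput = L / cycle = 25600 / 0.000817 = 31.33 Mbps.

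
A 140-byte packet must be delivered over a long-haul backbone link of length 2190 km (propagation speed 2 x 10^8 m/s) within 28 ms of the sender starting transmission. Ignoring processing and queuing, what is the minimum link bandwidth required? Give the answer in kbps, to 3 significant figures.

L = 1120 bits.
Propagation delay = 2190000 / 200000000 = 10.95 ms.
Transmission budget = 28 − 10.95 = 17.05 ms.
R ≥ L / t_tx = 1120 bits / 0.01705 s = 65.7 kbps.

65.7 kbps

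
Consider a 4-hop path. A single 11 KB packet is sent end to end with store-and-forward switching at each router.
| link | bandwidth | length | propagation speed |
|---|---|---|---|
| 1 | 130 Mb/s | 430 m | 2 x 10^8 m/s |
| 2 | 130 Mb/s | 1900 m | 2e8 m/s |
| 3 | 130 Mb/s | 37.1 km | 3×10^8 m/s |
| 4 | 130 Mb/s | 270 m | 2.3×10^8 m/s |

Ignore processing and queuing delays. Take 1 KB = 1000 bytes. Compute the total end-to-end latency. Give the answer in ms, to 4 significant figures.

L = 88000 bits.
Transmission delay per hop = L/R = 88000/130000000 = 0.676923 ms; 4 hops → 2.70769 ms.
Propagation delays (d/s per hop): 0.00215, 0.0095, 0.123667, 0.00117391 ms; sum = 0.136491 ms.
End-to-end = 2.844 ms.

2.844 ms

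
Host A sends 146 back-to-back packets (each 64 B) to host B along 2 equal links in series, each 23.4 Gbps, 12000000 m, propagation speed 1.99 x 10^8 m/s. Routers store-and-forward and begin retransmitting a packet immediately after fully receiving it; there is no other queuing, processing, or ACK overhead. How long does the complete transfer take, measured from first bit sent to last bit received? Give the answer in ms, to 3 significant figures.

121 ms

Per-hop transmission t_tx = L/R = 512/23400000000 = 2.18803e-05 ms.
Per-hop propagation t_prop = 12000000/199000000 = 60.3015 ms.
Pipeline fill: first packet needs 2·t_tx to clear all hops; remaining 145 packets each add one t_tx.
Total = (2+146-1)·t_tx + 2·t_prop = 147·2.18803e-05 + 2·60.3015 = 121 ms.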